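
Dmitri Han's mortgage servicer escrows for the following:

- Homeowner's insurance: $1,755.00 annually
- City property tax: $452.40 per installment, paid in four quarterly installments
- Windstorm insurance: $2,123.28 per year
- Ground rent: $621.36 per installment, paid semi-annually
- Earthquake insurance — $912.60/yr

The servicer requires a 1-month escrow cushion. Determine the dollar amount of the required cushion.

Homeowner's insurance — $1,755.00/yr
City property tax — $452.40 × 4 = $1,809.60/yr
Windstorm insurance — $2,123.28/yr
Ground rent — $621.36 × 2 = $1,242.72/yr
Earthquake insurance — $912.60/yr
Yearly total = $7,843.20
Monthly = $7,843.20 ÷ 12 = $653.60
Cushion = 1 × $653.60 = $653.60

$653.60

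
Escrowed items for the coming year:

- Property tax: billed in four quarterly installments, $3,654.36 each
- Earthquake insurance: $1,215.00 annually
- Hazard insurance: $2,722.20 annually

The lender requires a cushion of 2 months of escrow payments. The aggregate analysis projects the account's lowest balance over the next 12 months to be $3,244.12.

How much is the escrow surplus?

Property tax = $3,654.36 × 4 = $14,617.44 per year
Earthquake insurance = $1,215.00 per year
Hazard insurance = $2,722.20 per year
Total annual escrow = $18,554.64
Monthly escrow = $18,554.64 ÷ 12 = $1,546.22
Cushion = 2 × $1,546.22 = $3,092.44
Excess over cushion: $3,244.12 − $3,092.44 = $151.68

$151.68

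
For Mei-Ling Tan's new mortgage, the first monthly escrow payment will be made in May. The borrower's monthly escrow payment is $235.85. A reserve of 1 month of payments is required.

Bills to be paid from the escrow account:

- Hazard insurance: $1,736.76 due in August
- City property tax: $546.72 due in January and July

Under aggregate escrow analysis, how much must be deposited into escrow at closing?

$1,575.93

Cushion = 1 × $235.85 = $235.85
Trial balance (start $0, +$235.85 each month, − disbursements):
  May: +$235.85 → $235.85
  Jun: +$235.85 → $471.70
  Jul: +$235.85 − $546.72 → $160.83
  Aug: +$235.85 − $1,736.76 → -$1,340.08
  Sep: +$235.85 → -$1,104.23
  Oct: +$235.85 → -$868.38
  Nov: +$235.85 → -$632.53
  Dec: +$235.85 → -$396.68
  Jan: +$235.85 − $546.72 → -$707.55
  Feb: +$235.85 → -$471.70
  Mar: +$235.85 → -$235.85
  Apr: +$235.85 → $0.00
Lowest trial balance = -$1,340.08 (Aug)
Initial deposit = cushion − low point = $235.85 − (-$1,340.08) = $1,575.93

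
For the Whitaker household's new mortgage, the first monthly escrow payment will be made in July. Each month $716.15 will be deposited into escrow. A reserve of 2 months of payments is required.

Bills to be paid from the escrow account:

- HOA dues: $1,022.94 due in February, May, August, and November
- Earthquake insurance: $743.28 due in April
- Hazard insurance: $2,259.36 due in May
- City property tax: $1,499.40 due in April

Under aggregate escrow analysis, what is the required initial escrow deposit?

Cushion = 2 × $716.15 = $1,432.30
Trial balance (start $0, +$716.15 each month, − disbursements):
  Jul: +$716.15 → $716.15
  Aug: +$716.15 − $1,022.94 → $409.36
  Sep: +$716.15 → $1,125.51
  Oct: +$716.15 → $1,841.66
  Nov: +$716.15 − $1,022.94 → $1,534.87
  Dec: +$716.15 → $2,251.02
  Jan: +$716.15 → $2,967.17
  Feb: +$716.15 − $1,022.94 → $2,660.38
  Mar: +$716.15 → $3,376.53
  Apr: +$716.15 − $2,242.68 → $1,850.00
  May: +$716.15 − $3,282.30 → -$716.15
  Jun: +$716.15 → $0.00
Lowest trial balance = -$716.15 (May)
Initial deposit = cushion − low point = $1,432.30 − (-$716.15) = $2,148.45

$2,148.45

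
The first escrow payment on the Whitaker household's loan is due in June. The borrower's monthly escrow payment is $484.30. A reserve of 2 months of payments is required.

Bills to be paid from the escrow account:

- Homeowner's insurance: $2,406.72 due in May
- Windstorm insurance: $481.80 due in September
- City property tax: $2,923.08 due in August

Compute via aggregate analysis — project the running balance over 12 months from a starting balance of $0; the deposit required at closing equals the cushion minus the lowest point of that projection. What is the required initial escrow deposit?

$2,438.78

Cushion = 2 × $484.30 = $968.60
Trial balance (start $0, +$484.30 each month, − disbursements):
  Jun: +$484.30 → $484.30
  Jul: +$484.30 → $968.60
  Aug: +$484.30 − $2,923.08 → -$1,470.18
  Sep: +$484.30 − $481.80 → -$1,467.68
  Oct: +$484.30 → -$983.38
  Nov: +$484.30 → -$499.08
  Dec: +$484.30 → -$14.78
  Jan: +$484.30 → $469.52
  Feb: +$484.30 → $953.82
  Mar: +$484.30 → $1,438.12
  Apr: +$484.30 → $1,922.42
  May: +$484.30 − $2,406.72 → $0.00
Lowest trial balance = -$1,470.18 (Aug)
Initial deposit = cushion − low point = $968.60 − (-$1,470.18) = $2,438.78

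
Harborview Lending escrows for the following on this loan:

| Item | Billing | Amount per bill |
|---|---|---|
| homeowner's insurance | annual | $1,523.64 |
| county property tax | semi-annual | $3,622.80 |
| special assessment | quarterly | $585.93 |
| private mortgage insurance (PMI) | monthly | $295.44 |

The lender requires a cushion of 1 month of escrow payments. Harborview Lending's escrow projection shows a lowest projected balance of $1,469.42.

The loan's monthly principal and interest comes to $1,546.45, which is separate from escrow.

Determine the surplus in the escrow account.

Homeowner's insurance: $1,523.64 per year
County property tax: $3,622.80 × 2 = $7,245.60 per year
Special assessment: $585.93 × 4 = $2,343.72 per year
Private mortgage insurance (PMI): $295.44 × 12 = $3,545.28 per year
Combined annual = $1,523.64 + $7,245.60 + $2,343.72 + $3,545.28 = $14,658.24
Per month = $14,658.24 ÷ 12 = $1,221.52
Required reserve = 1 × $1,221.52 = $1,221.52
Excess over cushion: $1,469.42 − $1,221.52 = $247.90

$247.90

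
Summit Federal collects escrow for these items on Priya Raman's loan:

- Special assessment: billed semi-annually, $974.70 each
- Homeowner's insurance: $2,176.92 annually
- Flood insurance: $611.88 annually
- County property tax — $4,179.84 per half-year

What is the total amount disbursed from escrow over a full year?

Special assessment — $974.70 × 2 = $1,949.40/yr
Homeowner's insurance — $2,176.92/yr
Flood insurance — $611.88/yr
County property tax — $4,179.84 × 2 = $8,359.68/yr
Total annual escrow = $13,097.88

$13,097.88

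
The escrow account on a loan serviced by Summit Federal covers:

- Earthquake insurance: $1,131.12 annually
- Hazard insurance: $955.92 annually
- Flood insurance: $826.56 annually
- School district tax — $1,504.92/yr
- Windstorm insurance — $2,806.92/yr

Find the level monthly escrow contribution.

$602.12

Earthquake insurance — $1,131.12
Hazard insurance — $955.92
Flood insurance — $826.56
School district tax — $1,504.92
Windstorm insurance — $2,806.92
Total annual escrow = $1,131.12 + $955.92 + $826.56 + $1,504.92 + $2,806.92 = $7,225.44
Monthly escrow = $7,225.44 / 12 = $602.12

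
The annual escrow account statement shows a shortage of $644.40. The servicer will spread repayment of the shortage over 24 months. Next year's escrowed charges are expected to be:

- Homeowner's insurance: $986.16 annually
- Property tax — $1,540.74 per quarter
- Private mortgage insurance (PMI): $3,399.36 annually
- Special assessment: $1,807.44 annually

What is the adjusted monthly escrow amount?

$1,056.51

Homeowner's insurance = $986.16/yr
Property tax = $1,540.74 × 4 = $6,162.96/yr
Private mortgage insurance (PMI) = $3,399.36/yr
Special assessment = $1,807.44/yr
Combined annual = $986.16 + $6,162.96 + $3,399.36 + $1,807.44 = $12,355.92
Base monthly escrow = $12,355.92 ÷ 12 = $1,029.66
Shortage per month = $644.40 / 24 = $26.85
Adjusted monthly = $1,029.66 + $26.85 = $1,056.51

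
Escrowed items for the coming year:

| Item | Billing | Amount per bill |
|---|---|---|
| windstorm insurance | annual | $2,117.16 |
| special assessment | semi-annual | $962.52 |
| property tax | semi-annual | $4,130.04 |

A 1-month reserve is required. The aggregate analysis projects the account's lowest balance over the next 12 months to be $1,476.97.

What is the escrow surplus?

Windstorm insurance = $2,117.16
Special assessment = $962.52 × 2 = $1,925.04
Property tax = $4,130.04 × 2 = $8,260.08
Yearly total = $12,302.28
Per month = $12,302.28 ÷ 12 = $1,025.19
Cushion = 1 × $1,025.19 = $1,025.19
Surplus = $1,476.97 − $1,025.19 = $451.78

$451.78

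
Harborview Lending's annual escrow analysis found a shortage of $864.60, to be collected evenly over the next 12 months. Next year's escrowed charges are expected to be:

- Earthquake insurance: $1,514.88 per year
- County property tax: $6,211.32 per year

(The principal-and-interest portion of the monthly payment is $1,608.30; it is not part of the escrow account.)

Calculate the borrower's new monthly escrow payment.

Earthquake insurance — $1,514.88 per year
County property tax — $6,211.32 per year
Combined annual = $1,514.88 + $6,211.32 = $7,726.20
Monthly = $7,726.20 ÷ 12 = $643.85
Shortage per month = $864.60 / 12 = $72.05
Adjusted monthly = $643.85 + $72.05 = $715.90

$715.90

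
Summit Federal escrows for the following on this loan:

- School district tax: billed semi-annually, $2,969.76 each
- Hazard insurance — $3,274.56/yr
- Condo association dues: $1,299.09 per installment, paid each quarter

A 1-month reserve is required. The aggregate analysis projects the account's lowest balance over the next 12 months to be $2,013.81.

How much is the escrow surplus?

School district tax = $2,969.76 × 2 = $5,939.52 annually
Hazard insurance = $3,274.56 annually
Condo association dues = $1,299.09 × 4 = $5,196.36 annually
Yearly total = $14,410.44
Base monthly escrow = $14,410.44 / 12 = $1,200.87
Cushion = 1 × $1,200.87 = $1,200.87
Surplus = $2,013.81 − $1,200.87 = $812.94

$812.94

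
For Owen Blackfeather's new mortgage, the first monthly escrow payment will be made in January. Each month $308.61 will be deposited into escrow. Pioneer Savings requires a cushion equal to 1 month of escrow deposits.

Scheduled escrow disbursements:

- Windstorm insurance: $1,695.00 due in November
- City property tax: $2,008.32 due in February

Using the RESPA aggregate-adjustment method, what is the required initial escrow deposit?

Cushion = 1 × $308.61 = $308.61
Trial balance (start $0, +$308.61 each month, − disbursements):
  Jan: +$308.61 → $308.61
  Feb: +$308.61 − $2,008.32 → -$1,391.10
  Mar: +$308.61 → -$1,082.49
  Apr: +$308.61 → -$773.88
  May: +$308.61 → -$465.27
  Jun: +$308.61 → -$156.66
  Jul: +$308.61 → $151.95
  Aug: +$308.61 → $460.56
  Sep: +$308.61 → $769.17
  Oct: +$308.61 → $1,077.78
  Nov: +$308.61 − $1,695.00 → -$308.61
  Dec: +$308.61 → $0.00
Lowest trial balance = -$1,391.10 (Feb)
Initial deposit = cushion − low point = $308.61 − (-$1,391.10) = $1,699.71

$1,699.71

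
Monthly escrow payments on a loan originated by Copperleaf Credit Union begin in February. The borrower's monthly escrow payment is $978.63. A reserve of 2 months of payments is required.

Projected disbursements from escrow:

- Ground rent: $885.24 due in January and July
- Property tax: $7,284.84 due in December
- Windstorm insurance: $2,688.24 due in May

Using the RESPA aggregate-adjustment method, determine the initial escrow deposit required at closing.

Cushion = 2 × $978.63 = $1,957.26
Trial balance (start $0, +$978.63 each month, − disbursements):
  Feb: +$978.63 → $978.63
  Mar: +$978.63 → $1,957.26
  Apr: +$978.63 → $2,935.89
  May: +$978.63 − $2,688.24 → $1,226.28
  Jun: +$978.63 → $2,204.91
  Jul: +$978.63 − $885.24 → $2,298.30
  Aug: +$978.63 → $3,276.93
  Sep: +$978.63 → $4,255.56
  Oct: +$978.63 → $5,234.19
  Nov: +$978.63 → $6,212.82
  Dec: +$978.63 − $7,284.84 → -$93.39
  Jan: +$978.63 − $885.24 → $0.00
Lowest trial balance = -$93.39 (Dec)
Initial deposit = cushion − low point = $1,957.26 − (-$93.39) = $2,050.65

$2,050.65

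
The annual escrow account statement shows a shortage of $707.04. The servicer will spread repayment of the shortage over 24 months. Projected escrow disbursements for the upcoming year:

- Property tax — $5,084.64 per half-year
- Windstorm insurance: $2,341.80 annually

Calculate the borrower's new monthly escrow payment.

Property tax — $5,084.64 × 2 = $10,169.28
Windstorm insurance — $2,341.80
Combined annual = $12,511.08
Base monthly escrow = $12,511.08 / 12 = $1,042.59
Monthly shortage recovery: $707.04 / 24 = $29.46
Adjusted monthly = $1,042.59 + $29.46 = $1,072.05

$1,072.05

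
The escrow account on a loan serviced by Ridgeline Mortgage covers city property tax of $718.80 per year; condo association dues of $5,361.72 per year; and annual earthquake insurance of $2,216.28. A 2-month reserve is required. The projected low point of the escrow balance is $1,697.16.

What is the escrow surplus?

City property tax: $718.80
Condo association dues: $5,361.72
Earthquake insurance: $2,216.28
Yearly total = $8,296.80
Per month = $8,296.80 / 12 = $691.40
Cushion = 2 × $691.40 = $1,382.80
Surplus = $1,697.16 − $1,382.80 = $314.36

$314.36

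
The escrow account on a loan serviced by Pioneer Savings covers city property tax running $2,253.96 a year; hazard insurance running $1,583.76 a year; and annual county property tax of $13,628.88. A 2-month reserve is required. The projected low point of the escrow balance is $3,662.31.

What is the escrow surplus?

City property tax = $2,253.96/yr
Hazard insurance = $1,583.76/yr
County property tax = $13,628.88/yr
Annual escrow total = $17,466.60
Monthly escrow = $17,466.60 ÷ 12 = $1,455.55
Required cushion = 2 × $1,455.55 = $2,911.10
Surplus = $3,662.31 − $2,911.10 = $751.21

$751.21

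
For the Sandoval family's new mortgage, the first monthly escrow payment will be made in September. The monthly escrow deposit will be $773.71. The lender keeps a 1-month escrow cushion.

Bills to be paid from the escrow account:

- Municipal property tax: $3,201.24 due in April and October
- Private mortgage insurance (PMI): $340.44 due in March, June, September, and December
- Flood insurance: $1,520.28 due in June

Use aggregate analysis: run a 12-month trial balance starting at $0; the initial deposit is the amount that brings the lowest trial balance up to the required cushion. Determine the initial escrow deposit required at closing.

Cushion = 1 × $773.71 = $773.71
Trial balance (start $0, +$773.71 each month, − disbursements):
  Sep: +$773.71 − $340.44 → $433.27
  Oct: +$773.71 − $3,201.24 → -$1,994.26
  Nov: +$773.71 → -$1,220.55
  Dec: +$773.71 − $340.44 → -$787.28
  Jan: +$773.71 → -$13.57
  Feb: +$773.71 → $760.14
  Mar: +$773.71 − $340.44 → $1,193.41
  Apr: +$773.71 − $3,201.24 → -$1,234.12
  May: +$773.71 → -$460.41
  Jun: +$773.71 − $1,860.72 → -$1,547.42
  Jul: +$773.71 → -$773.71
  Aug: +$773.71 → $0.00
Lowest trial balance = -$1,994.26 (Oct)
Initial deposit = cushion − low point = $773.71 − (-$1,994.26) = $2,767.97

$2,767.97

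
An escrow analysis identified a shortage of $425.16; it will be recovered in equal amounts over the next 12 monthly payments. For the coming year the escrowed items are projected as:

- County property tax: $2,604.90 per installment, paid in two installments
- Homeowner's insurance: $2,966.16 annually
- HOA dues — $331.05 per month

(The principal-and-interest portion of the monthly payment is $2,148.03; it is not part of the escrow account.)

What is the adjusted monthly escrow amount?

County property tax — $2,604.90 × 2 = $5,209.80 annually
Homeowner's insurance — $2,966.16 annually
HOA dues — $331.05 × 12 = $3,972.60 annually
Annual escrow total = $5,209.80 + $2,966.16 + $3,972.60 = $12,148.56
Monthly = $12,148.56 ÷ 12 = $1,012.38
Shortage per month = $425.16 ÷ 12 = $35.43
New monthly escrow = $1,012.38 + $35.43 = $1,047.81

$1,047.81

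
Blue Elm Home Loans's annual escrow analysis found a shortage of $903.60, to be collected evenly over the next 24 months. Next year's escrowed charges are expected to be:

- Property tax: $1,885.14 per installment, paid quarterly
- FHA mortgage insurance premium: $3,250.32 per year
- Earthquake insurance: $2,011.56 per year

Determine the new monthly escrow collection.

Property tax = $1,885.14 × 4 = $7,540.56/yr
FHA mortgage insurance premium = $3,250.32/yr
Earthquake insurance = $2,011.56/yr
Total per year = $12,802.44
Per month = $12,802.44 ÷ 12 = $1,066.87
Shortage per month = $903.60 ÷ 24 = $37.65
Adjusted monthly = $1,066.87 + $37.65 = $1,104.52

$1,104.52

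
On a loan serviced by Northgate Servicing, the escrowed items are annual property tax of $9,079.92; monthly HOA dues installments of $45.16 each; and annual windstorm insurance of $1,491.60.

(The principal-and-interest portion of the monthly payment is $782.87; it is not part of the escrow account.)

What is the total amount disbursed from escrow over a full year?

Property tax — $9,079.92
HOA dues — $45.16 × 12 = $541.92
Windstorm insurance — $1,491.60
Annual escrow total = $9,079.92 + $541.92 + $1,491.60 = $11,113.44

$11,113.44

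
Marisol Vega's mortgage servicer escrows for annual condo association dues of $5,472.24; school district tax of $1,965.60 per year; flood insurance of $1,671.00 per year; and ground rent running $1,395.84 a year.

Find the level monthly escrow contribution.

Condo association dues: $5,472.24 per year
School district tax: $1,965.60 per year
Flood insurance: $1,671.00 per year
Ground rent: $1,395.84 per year
Total annual escrow = $5,472.24 + $1,965.60 + $1,671.00 + $1,395.84 = $10,504.68
Per month = $10,504.68 ÷ 12 = $875.39

$875.39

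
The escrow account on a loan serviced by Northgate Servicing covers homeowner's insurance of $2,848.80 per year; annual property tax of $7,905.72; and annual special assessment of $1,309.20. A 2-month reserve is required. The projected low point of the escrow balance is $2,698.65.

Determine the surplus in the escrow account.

Homeowner's insurance — $2,848.80/yr
Property tax — $7,905.72/yr
Special assessment — $1,309.20/yr
Total per year = $2,848.80 + $7,905.72 + $1,309.20 = $12,063.72
Base monthly escrow = $12,063.72 ÷ 12 = $1,005.31
Cushion = 2 × $1,005.31 = $2,010.62
Excess over cushion: $2,698.65 − $2,010.62 = $688.03

$688.03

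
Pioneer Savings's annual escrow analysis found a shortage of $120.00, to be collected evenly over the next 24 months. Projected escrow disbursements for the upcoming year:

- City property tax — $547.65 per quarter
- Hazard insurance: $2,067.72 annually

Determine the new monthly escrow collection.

City property tax — $547.65 × 4 = $2,190.60/yr
Hazard insurance — $2,067.72/yr
Annual escrow total = $2,190.60 + $2,067.72 = $4,258.32
Monthly = $4,258.32 / 12 = $354.86
Shortage per month = $120.00 ÷ 24 = $5.00
New monthly escrow = $354.86 + $5.00 = $359.86

$359.86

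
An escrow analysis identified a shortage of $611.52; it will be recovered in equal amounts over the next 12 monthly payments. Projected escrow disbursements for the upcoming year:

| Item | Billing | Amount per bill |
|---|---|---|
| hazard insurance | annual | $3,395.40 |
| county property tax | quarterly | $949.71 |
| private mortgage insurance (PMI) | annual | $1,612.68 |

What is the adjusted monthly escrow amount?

Hazard insurance = $3,395.40/yr
County property tax = $949.71 × 4 = $3,798.84/yr
Private mortgage insurance (PMI) = $1,612.68/yr
Annual escrow total = $8,806.92
Monthly escrow = $8,806.92 / 12 = $733.91
Shortage spread = $611.52 ÷ 12 = $50.96/mo
Adjusted monthly = $733.91 + $50.96 = $784.87

$784.87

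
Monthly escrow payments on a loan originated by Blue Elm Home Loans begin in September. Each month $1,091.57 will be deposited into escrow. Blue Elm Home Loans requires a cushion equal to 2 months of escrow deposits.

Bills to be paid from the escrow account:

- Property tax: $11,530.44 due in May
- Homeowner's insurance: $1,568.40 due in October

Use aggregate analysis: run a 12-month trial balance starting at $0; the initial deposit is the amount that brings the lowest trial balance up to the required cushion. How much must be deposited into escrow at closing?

$5,457.85

Cushion = 2 × $1,091.57 = $2,183.14
Trial balance (start $0, +$1,091.57 each month, − disbursements):
  Sep: +$1,091.57 → $1,091.57
  Oct: +$1,091.57 − $1,568.40 → $614.74
  Nov: +$1,091.57 → $1,706.31
  Dec: +$1,091.57 → $2,797.88
  Jan: +$1,091.57 → $3,889.45
  Feb: +$1,091.57 → $4,981.02
  Mar: +$1,091.57 → $6,072.59
  Apr: +$1,091.57 → $7,164.16
  May: +$1,091.57 − $11,530.44 → -$3,274.71
  Jun: +$1,091.57 → -$2,183.14
  Jul: +$1,091.57 → -$1,091.57
  Aug: +$1,091.57 → $0.00
Lowest trial balance = -$3,274.71 (May)
Initial deposit = cushion − low point = $2,183.14 − (-$3,274.71) = $5,457.85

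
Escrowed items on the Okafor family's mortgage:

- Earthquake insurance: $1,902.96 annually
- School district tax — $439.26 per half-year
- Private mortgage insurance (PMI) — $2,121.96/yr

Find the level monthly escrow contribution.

Earthquake insurance = $1,902.96 per year
School district tax = $439.26 × 2 = $878.52 per year
Private mortgage insurance (PMI) = $2,121.96 per year
Total annual escrow = $4,903.44
Base monthly escrow = $4,903.44 / 12 = $408.62

$408.62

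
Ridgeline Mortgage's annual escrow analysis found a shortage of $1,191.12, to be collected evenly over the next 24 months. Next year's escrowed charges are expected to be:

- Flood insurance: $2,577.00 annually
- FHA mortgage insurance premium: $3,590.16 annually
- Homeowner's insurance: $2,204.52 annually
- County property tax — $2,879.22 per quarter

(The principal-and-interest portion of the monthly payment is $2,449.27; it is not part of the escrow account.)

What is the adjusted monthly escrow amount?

$1,707.01

Flood insurance: $2,577.00
FHA mortgage insurance premium: $3,590.16
Homeowner's insurance: $2,204.52
County property tax: $2,879.22 × 4 = $11,516.88
Combined annual = $2,577.00 + $3,590.16 + $2,204.52 + $11,516.88 = $19,888.56
Base monthly escrow = $19,888.56 / 12 = $1,657.38
Shortage spread = $1,191.12 ÷ 24 = $49.63/mo
Adjusted monthly = $1,657.38 + $49.63 = $1,707.01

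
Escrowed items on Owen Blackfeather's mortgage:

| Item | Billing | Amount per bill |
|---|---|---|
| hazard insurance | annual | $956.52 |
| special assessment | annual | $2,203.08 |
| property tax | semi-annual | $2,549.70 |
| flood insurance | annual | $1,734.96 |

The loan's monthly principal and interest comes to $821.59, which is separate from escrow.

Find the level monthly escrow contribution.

$832.83

Hazard insurance: $956.52 annually
Special assessment: $2,203.08 annually
Property tax: $2,549.70 × 2 = $5,099.40 annually
Flood insurance: $1,734.96 annually
Total annual escrow = $9,993.96
Per month = $9,993.96 ÷ 12 = $832.83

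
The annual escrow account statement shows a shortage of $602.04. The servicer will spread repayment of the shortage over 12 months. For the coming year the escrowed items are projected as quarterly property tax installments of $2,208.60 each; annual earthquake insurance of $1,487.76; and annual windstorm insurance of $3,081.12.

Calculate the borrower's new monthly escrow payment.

Property tax = $2,208.60 × 4 = $8,834.40/yr
Earthquake insurance = $1,487.76/yr
Windstorm insurance = $3,081.12/yr
Total per year = $13,403.28
Per month = $13,403.28 / 12 = $1,116.94
Shortage spread = $602.04 ÷ 12 = $50.17/mo
Adjusted monthly = $1,116.94 + $50.17 = $1,167.11

$1,167.11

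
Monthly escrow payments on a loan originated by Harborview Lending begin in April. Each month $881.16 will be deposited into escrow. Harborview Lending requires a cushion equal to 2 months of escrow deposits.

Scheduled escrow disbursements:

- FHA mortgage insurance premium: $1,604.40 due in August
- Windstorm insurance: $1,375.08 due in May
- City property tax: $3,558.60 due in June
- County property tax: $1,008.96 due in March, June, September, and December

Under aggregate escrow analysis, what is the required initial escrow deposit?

Cushion = 2 × $881.16 = $1,762.32
Trial balance (start $0, +$881.16 each month, − disbursements):
  Apr: +$881.16 → $881.16
  May: +$881.16 − $1,375.08 → $387.24
  Jun: +$881.16 − $4,567.56 → -$3,299.16
  Jul: +$881.16 → -$2,418.00
  Aug: +$881.16 − $1,604.40 → -$3,141.24
  Sep: +$881.16 − $1,008.96 → -$3,269.04
  Oct: +$881.16 → -$2,387.88
  Nov: +$881.16 → -$1,506.72
  Dec: +$881.16 − $1,008.96 → -$1,634.52
  Jan: +$881.16 → -$753.36
  Feb: +$881.16 → $127.80
  Mar: +$881.16 − $1,008.96 → $0.00
Lowest trial balance = -$3,299.16 (Jun)
Initial deposit = cushion − low point = $1,762.32 − (-$3,299.16) = $5,061.48

$5,061.48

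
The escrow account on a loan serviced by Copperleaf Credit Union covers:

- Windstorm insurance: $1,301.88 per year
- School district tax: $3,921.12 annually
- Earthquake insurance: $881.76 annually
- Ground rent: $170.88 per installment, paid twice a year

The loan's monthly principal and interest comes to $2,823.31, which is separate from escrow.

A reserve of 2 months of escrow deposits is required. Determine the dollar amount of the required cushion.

Windstorm insurance — $1,301.88 annually
School district tax — $3,921.12 annually
Earthquake insurance — $881.76 annually
Ground rent — $170.88 × 2 = $341.76 annually
Total annual escrow = $1,301.88 + $3,921.12 + $881.76 + $341.76 = $6,446.52
Monthly escrow = $6,446.52 / 12 = $537.21
Required cushion = 2 × $537.21 = $1,074.42

$1,074.42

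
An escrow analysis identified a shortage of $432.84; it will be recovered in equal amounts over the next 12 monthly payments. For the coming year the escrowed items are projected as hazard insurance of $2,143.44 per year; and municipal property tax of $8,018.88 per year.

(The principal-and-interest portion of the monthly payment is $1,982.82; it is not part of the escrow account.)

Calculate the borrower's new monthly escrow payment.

Hazard insurance: $2,143.44/yr
Municipal property tax: $8,018.88/yr
Combined annual = $10,162.32
Per month = $10,162.32 ÷ 12 = $846.86
Shortage per month = $432.84 ÷ 12 = $36.07
New monthly escrow = $846.86 + $36.07 = $882.93

$882.93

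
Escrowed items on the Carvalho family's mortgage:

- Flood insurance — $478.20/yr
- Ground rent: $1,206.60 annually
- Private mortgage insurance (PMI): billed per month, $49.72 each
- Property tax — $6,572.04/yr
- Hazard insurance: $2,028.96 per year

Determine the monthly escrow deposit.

$906.87

Flood insurance = $478.20
Ground rent = $1,206.60
Private mortgage insurance (PMI) = $49.72 × 12 = $596.64
Property tax = $6,572.04
Hazard insurance = $2,028.96
Combined annual = $478.20 + $1,206.60 + $596.64 + $6,572.04 + $2,028.96 = $10,882.44
Per month = $10,882.44 / 12 = $906.87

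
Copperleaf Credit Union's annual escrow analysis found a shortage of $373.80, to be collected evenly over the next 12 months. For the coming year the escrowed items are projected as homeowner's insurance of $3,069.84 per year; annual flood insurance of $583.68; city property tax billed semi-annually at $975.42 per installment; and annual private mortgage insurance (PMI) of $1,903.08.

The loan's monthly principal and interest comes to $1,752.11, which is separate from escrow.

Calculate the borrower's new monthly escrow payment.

$656.77

Homeowner's insurance: $3,069.84 per year
Flood insurance: $583.68 per year
City property tax: $975.42 × 2 = $1,950.84 per year
Private mortgage insurance (PMI): $1,903.08 per year
Annual escrow total = $7,507.44
Monthly = $7,507.44 / 12 = $625.62
Monthly shortage recovery: $373.80 ÷ 12 = $31.15
Adjusted monthly = $625.62 + $31.15 = $656.77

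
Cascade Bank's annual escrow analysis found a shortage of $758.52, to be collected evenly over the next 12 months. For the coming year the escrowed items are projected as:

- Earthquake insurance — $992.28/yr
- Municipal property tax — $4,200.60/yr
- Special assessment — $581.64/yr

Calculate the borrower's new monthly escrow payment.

$544.42

Earthquake insurance: $992.28 per year
Municipal property tax: $4,200.60 per year
Special assessment: $581.64 per year
Annual escrow total = $5,774.52
Monthly = $5,774.52 ÷ 12 = $481.21
Shortage spread = $758.52 / 12 = $63.21/mo
Adjusted monthly = $481.21 + $63.21 = $544.42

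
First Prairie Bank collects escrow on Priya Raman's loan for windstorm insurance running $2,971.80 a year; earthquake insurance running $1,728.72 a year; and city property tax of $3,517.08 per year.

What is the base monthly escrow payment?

$684.80

Windstorm insurance = $2,971.80 per year
Earthquake insurance = $1,728.72 per year
City property tax = $3,517.08 per year
Total per year = $8,217.60
Base monthly escrow = $8,217.60 ÷ 12 = $684.80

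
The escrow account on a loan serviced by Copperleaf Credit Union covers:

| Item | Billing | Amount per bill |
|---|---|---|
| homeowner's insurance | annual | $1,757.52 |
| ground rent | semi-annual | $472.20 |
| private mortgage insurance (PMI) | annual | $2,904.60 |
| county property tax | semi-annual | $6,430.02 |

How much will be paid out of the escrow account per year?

Homeowner's insurance — $1,757.52
Ground rent — $472.20 × 2 = $944.40
Private mortgage insurance (PMI) — $2,904.60
County property tax — $6,430.02 × 2 = $12,860.04
Annual escrow total = $1,757.52 + $944.40 + $2,904.60 + $12,860.04 = $18,466.56

$18,466.56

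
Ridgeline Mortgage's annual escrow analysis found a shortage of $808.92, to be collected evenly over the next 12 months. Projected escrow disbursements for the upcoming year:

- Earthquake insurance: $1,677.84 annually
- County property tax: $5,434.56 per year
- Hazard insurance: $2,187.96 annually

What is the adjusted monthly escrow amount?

$842.44

Earthquake insurance = $1,677.84 annually
County property tax = $5,434.56 annually
Hazard insurance = $2,187.96 annually
Combined annual = $9,300.36
Monthly escrow = $9,300.36 / 12 = $775.03
Shortage spread = $808.92 ÷ 12 = $67.41/mo
New monthly escrow = $775.03 + $67.41 = $842.44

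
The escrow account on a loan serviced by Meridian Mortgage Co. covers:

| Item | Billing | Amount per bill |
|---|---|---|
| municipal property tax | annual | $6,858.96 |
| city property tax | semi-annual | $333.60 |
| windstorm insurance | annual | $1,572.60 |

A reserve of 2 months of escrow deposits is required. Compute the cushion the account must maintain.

Municipal property tax = $6,858.96
City property tax = $333.60 × 2 = $667.20
Windstorm insurance = $1,572.60
Total annual escrow = $6,858.96 + $667.20 + $1,572.60 = $9,098.76
Monthly escrow = $9,098.76 ÷ 12 = $758.23
Required cushion = 2 × $758.23 = $1,516.46

$1,516.46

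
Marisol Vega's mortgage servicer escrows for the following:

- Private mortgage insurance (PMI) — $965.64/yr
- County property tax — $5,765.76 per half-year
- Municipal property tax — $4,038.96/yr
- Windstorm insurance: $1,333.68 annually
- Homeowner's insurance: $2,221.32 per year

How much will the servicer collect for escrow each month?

$1,674.26

Private mortgage insurance (PMI): $965.64
County property tax: $5,765.76 × 2 = $11,531.52
Municipal property tax: $4,038.96
Windstorm insurance: $1,333.68
Homeowner's insurance: $2,221.32
Total annual escrow = $965.64 + $11,531.52 + $4,038.96 + $1,333.68 + $2,221.32 = $20,091.12
Monthly escrow = $20,091.12 ÷ 12 = $1,674.26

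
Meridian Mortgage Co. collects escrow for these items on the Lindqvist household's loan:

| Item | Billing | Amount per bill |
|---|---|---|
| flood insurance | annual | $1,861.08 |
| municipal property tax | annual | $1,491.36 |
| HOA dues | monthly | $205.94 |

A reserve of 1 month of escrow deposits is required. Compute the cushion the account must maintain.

Flood insurance = $1,861.08
Municipal property tax = $1,491.36
HOA dues = $205.94 × 12 = $2,471.28
Yearly total = $5,823.72
Monthly = $5,823.72 / 12 = $485.31
Reserve = 1 × $485.31 = $485.31

$485.31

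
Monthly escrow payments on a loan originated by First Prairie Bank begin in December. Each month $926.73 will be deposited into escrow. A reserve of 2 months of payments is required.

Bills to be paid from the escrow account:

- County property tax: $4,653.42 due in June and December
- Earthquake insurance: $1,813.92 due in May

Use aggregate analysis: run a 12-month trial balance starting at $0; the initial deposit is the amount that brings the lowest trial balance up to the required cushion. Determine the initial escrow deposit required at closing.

$6,487.11

Cushion = 2 × $926.73 = $1,853.46
Trial balance (start $0, +$926.73 each month, − disbursements):
  Dec: +$926.73 − $4,653.42 → -$3,726.69
  Jan: +$926.73 → -$2,799.96
  Feb: +$926.73 → -$1,873.23
  Mar: +$926.73 → -$946.50
  Apr: +$926.73 → -$19.77
  May: +$926.73 − $1,813.92 → -$906.96
  Jun: +$926.73 − $4,653.42 → -$4,633.65
  Jul: +$926.73 → -$3,706.92
  Aug: +$926.73 → -$2,780.19
  Sep: +$926.73 → -$1,853.46
  Oct: +$926.73 → -$926.73
  Nov: +$926.73 → $0.00
Lowest trial balance = -$4,633.65 (Jun)
Initial deposit = cushion − low point = $1,853.46 − (-$4,633.65) = $6,487.11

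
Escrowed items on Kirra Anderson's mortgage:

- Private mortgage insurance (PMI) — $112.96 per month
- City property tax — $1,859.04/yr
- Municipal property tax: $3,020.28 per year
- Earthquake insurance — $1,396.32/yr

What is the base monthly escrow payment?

Private mortgage insurance (PMI): $112.96 × 12 = $1,355.52
City property tax: $1,859.04
Municipal property tax: $3,020.28
Earthquake insurance: $1,396.32
Annual escrow total = $7,631.16
Per month = $7,631.16 ÷ 12 = $635.93

$635.93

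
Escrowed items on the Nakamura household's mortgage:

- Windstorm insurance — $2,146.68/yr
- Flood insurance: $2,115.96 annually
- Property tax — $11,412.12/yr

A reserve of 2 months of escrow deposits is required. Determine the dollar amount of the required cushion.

Windstorm insurance = $2,146.68/yr
Flood insurance = $2,115.96/yr
Property tax = $11,412.12/yr
Total per year = $15,674.76
Per month = $15,674.76 ÷ 12 = $1,306.23
Required cushion = 2 × $1,306.23 = $2,612.46

$2,612.46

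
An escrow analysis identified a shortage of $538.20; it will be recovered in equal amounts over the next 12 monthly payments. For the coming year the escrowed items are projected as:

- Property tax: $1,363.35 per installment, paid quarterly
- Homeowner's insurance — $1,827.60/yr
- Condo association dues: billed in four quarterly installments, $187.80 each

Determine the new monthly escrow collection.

Property tax: $1,363.35 × 4 = $5,453.40 per year
Homeowner's insurance: $1,827.60 per year
Condo association dues: $187.80 × 4 = $751.20 per year
Combined annual = $5,453.40 + $1,827.60 + $751.20 = $8,032.20
Monthly escrow = $8,032.20 ÷ 12 = $669.35
Shortage spread = $538.20 / 12 = $44.85/mo
New monthly escrow = $669.35 + $44.85 = $714.20

$714.20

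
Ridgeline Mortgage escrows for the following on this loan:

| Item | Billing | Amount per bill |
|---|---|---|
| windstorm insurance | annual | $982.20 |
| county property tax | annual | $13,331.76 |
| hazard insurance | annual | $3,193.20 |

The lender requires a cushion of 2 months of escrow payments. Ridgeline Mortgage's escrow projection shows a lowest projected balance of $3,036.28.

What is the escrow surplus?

$118.42

Windstorm insurance = $982.20 per year
County property tax = $13,331.76 per year
Hazard insurance = $3,193.20 per year
Annual escrow total = $17,507.16
Per month = $17,507.16 ÷ 12 = $1,458.93
Cushion = 2 × $1,458.93 = $2,917.86
Excess over cushion: $3,036.28 − $2,917.86 = $118.42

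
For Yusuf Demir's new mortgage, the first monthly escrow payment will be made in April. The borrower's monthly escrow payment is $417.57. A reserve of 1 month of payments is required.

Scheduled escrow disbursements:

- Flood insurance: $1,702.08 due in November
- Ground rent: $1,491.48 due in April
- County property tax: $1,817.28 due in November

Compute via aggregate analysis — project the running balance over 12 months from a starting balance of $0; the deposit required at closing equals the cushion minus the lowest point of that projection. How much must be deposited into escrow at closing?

$2,087.85

Cushion = 1 × $417.57 = $417.57
Trial balance (start $0, +$417.57 each month, − disbursements):
  Apr: +$417.57 − $1,491.48 → -$1,073.91
  May: +$417.57 → -$656.34
  Jun: +$417.57 → -$238.77
  Jul: +$417.57 → $178.80
  Aug: +$417.57 → $596.37
  Sep: +$417.57 → $1,013.94
  Oct: +$417.57 → $1,431.51
  Nov: +$417.57 − $3,519.36 → -$1,670.28
  Dec: +$417.57 → -$1,252.71
  Jan: +$417.57 → -$835.14
  Feb: +$417.57 → -$417.57
  Mar: +$417.57 → $0.00
Lowest trial balance = -$1,670.28 (Nov)
Initial deposit = cushion − low point = $417.57 − (-$1,670.28) = $2,087.85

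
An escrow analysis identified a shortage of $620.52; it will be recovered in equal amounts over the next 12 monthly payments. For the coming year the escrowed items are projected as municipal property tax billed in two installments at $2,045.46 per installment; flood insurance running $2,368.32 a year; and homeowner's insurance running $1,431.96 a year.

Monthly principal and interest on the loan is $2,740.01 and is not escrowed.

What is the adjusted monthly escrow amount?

Municipal property tax — $2,045.46 × 2 = $4,090.92 annually
Flood insurance — $2,368.32 annually
Homeowner's insurance — $1,431.96 annually
Total annual escrow = $7,891.20
Monthly = $7,891.20 ÷ 12 = $657.60
Shortage per month = $620.52 / 12 = $51.71
New monthly escrow = $657.60 + $51.71 = $709.31

$709.31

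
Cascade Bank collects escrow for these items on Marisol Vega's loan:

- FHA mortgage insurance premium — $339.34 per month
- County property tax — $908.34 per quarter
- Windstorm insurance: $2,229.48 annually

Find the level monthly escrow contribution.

$827.91

FHA mortgage insurance premium = $339.34 × 12 = $4,072.08 annually
County property tax = $908.34 × 4 = $3,633.36 annually
Windstorm insurance = $2,229.48 annually
Total per year = $4,072.08 + $3,633.36 + $2,229.48 = $9,934.92
Base monthly escrow = $9,934.92 ÷ 12 = $827.91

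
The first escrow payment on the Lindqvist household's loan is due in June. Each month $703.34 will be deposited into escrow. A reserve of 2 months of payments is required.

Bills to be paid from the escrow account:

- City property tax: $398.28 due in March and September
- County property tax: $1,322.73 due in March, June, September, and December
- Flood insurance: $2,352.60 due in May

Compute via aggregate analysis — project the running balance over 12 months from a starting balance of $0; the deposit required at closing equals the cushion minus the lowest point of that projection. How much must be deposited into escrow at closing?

$2,026.07

Cushion = 2 × $703.34 = $1,406.68
Trial balance (start $0, +$703.34 each month, − disbursements):
  Jun: +$703.34 − $1,322.73 → -$619.39
  Jul: +$703.34 → $83.95
  Aug: +$703.34 → $787.29
  Sep: +$703.34 − $1,721.01 → -$230.38
  Oct: +$703.34 → $472.96
  Nov: +$703.34 → $1,176.30
  Dec: +$703.34 − $1,322.73 → $556.91
  Jan: +$703.34 → $1,260.25
  Feb: +$703.34 → $1,963.59
  Mar: +$703.34 − $1,721.01 → $945.92
  Apr: +$703.34 → $1,649.26
  May: +$703.34 − $2,352.60 → $0.00
Lowest trial balance = -$619.39 (Jun)
Initial deposit = cushion − low point = $1,406.68 − (-$619.39) = $2,026.07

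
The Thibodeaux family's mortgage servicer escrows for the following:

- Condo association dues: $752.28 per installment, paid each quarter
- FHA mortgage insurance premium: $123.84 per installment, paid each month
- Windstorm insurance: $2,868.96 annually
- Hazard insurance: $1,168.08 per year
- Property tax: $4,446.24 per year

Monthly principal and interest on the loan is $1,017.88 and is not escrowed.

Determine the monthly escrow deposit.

$1,081.54

Condo association dues = $752.28 × 4 = $3,009.12
FHA mortgage insurance premium = $123.84 × 12 = $1,486.08
Windstorm insurance = $2,868.96
Hazard insurance = $1,168.08
Property tax = $4,446.24
Yearly total = $3,009.12 + $1,486.08 + $2,868.96 + $1,168.08 + $4,446.24 = $12,978.48
Base monthly escrow = $12,978.48 / 12 = $1,081.54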